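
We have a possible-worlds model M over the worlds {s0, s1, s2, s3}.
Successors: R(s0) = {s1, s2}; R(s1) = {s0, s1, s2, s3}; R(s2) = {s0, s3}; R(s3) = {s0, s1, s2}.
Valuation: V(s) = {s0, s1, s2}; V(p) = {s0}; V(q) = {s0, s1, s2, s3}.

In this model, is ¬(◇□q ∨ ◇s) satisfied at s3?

No

At s3: ◇□q ∨ ◇s is true, so ¬(◇□q ∨ ◇s) is false.
  At s3: ◇□q is true, ◇s is true, so ◇□q ∨ ◇s is true.
    At s3: ◇□q requires □q at some successor in {s0, s1, s2}.
      □q holds at s0, so ◇□q is true at s3.
    At s3: ◇s requires s at some successor in {s0, s1, s2}.
      s holds at s0, so ◇s is true at s3.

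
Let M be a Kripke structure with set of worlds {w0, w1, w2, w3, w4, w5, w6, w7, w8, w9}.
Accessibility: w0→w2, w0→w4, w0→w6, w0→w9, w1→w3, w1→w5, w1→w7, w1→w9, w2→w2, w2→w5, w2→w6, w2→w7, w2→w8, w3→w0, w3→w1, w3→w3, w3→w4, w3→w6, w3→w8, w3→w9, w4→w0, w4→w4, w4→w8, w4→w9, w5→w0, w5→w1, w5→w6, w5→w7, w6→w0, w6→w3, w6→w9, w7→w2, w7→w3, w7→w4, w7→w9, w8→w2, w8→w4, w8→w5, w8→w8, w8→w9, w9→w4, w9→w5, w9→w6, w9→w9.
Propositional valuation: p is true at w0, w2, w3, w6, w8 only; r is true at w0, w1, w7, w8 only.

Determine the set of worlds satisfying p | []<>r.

w0, w2, w3, w6, w8

Let φ = p | []<>r. Evaluate φ at each world:
  w0 (successors {w2, w4, w6, w9}): φ is true.
  w1 (successors {w3, w5, w7, w9}): φ is false.
  w2 (successors {w2, w5, w6, w7, w8}): φ is true.
  w3 (successors {w0, w1, w3, w4, w6, w8, w9}): φ is true.
  w4 (successors {w0, w4, w8, w9}): φ is false.
  w5 (successors {w0, w1, w6, w7}): φ is false.
  w6 (successors {w0, w3, w9}): φ is true.
  w7 (successors {w2, w3, w4, w9}): φ is false.
  w8 (successors {w2, w4, w5, w8, w9}): φ is true.
  w9 (successors {w4, w5, w6, w9}): φ is false.
For instance, at w3:
  At w3: p is true, []<>r is false, so p | []<>r is true.
    At w3: []<>r requires <>r at every successor {w0, w1, w3, w4, w6, w8, w9}.
      <>r fails at w0, so []<>r is false at w3.
Satisfying worlds: {w0, w2, w3, w6, w8}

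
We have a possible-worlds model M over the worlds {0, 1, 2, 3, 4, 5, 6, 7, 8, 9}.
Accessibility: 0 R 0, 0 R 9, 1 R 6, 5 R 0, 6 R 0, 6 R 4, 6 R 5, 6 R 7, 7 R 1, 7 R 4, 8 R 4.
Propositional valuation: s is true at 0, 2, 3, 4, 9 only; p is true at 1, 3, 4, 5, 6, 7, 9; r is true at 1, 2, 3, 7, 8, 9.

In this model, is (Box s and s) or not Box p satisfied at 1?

Recall that Box ψ holds at a world iff ψ holds at every accessible world, and Dia ψ holds iff ψ holds at some accessible world.
At 1: Box s and s is false, not Box p is false, so (Box s and s) or not Box p is false.
  At 1: Box s is false, s is false, so Box s and s is false.
    At 1: Box s requires s at every successor {6}.
      s fails at 6, so Box s is false at 1.
  At 1: Box p is true, so not Box p is false.
    At 1: Box p requires p at every successor {6}.
      At 6: p is true.
    So Box p is true at 1.

No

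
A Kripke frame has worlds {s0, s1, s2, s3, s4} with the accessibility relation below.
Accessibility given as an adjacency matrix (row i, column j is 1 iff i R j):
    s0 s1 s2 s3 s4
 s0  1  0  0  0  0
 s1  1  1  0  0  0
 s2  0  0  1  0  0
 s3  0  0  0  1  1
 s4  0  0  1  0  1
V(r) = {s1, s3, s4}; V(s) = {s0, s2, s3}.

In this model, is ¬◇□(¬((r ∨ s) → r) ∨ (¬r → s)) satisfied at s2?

No

At s2: ◇□(¬((r ∨ s) → r) ∨ (¬r → s)) is true, so ¬◇□(¬((r ∨ s) → r) ∨ (¬r → s)) is false.
  At s2: ◇□(¬((r ∨ s) → r) ∨ (¬r → s)) requires □(¬((r ∨ s) → r) ∨ (¬r → s)) at some successor in {s2}.
    □(¬((r ∨ s) → r) ∨ (¬r → s)) holds at s2, so ◇□(¬((r ∨ s) → r) ∨ (¬r → s)) is true at s2.
      At s2: □(¬((r ∨ s) → r) ∨ (¬r → s)) requires ¬((r ∨ s) → r) ∨ (¬r → s) at every successor {s2}.
        At s2: ¬((r ∨ s) → r) ∨ (¬r → s) is true.
      So □(¬((r ∨ s) → r) ∨ (¬r → s)) is true at s2.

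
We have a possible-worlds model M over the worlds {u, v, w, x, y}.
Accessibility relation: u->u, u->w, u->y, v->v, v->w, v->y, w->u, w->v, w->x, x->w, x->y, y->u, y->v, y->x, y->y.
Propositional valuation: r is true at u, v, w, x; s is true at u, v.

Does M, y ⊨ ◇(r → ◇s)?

At y: ◇(r → ◇s) requires r → ◇s at some successor in {u, v, x, y}.
  r → ◇s holds at u, so ◇(r → ◇s) is true at y.
    At u: r is true, ◇s is true, so r → ◇s is true.
      At u: ◇s requires s at some successor in {u, w, y}.
        s holds at u, so ◇s is true at u.

Yes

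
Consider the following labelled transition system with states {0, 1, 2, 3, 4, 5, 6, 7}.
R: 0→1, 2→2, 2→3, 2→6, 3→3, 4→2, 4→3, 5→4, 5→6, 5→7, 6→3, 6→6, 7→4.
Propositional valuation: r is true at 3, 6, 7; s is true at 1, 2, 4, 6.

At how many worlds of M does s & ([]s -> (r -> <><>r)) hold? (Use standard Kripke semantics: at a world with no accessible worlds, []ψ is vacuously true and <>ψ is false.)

4

Let φ = s & ([]s -> (r -> <><>r)). Evaluate φ at each world:
  0 (successors {1}): φ is false.
  1 (successors ∅): φ is true.
  2 (successors {2, 3, 6}): φ is true.
  3 (successors {3}): φ is false.
  4 (successors {2, 3}): φ is true.
  5 (successors {4, 6, 7}): φ is false.
  6 (successors {3, 6}): φ is true.
  7 (successors {4}): φ is false.
For instance, at 3:
  At 3: s is false, []s -> (r -> <><>r) is true, so s & ([]s -> (r -> <><>r)) is false.
    At 3: []s is false, r -> <><>r is true, so []s -> (r -> <><>r) is true.
      At 3: []s requires s at every successor {3}.
        s fails at 3, so []s is false at 3.
      At 3: r is true, <><>r is true, so r -> <><>r is true.
Satisfying worlds: {1, 2, 4, 6}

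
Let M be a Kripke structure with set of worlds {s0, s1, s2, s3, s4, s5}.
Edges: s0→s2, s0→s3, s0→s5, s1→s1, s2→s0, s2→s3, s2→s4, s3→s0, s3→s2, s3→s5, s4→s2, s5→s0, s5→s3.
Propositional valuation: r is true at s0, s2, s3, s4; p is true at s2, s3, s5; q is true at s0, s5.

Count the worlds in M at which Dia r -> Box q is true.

Let φ = Dia r -> Box q. Evaluate φ at each world:
  s0 (successors {s2, s3, s5}): φ is false.
  s1 (successors {s1}): φ is true.
  s2 (successors {s0, s3, s4}): φ is false.
  s3 (successors {s0, s2, s5}): φ is false.
  s4 (successors {s2}): φ is false.
  s5 (successors {s0, s3}): φ is false.
For instance, at s4:
  At s4: Dia r is true, Box q is false, so Dia r -> Box q is false.
    At s4: Dia r requires r at some successor in {s2}.
      r holds at s2, so Dia r is true at s4.
    At s4: Box q requires q at every successor {s2}.
      q fails at s2, so Box q is false at s4.
Satisfying worlds: {s1}

1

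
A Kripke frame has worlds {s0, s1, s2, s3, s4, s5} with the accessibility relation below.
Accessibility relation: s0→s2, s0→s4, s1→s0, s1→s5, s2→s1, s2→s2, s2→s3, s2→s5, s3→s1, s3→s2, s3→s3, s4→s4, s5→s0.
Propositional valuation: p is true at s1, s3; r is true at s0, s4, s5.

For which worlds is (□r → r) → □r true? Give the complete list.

s1, s4, s5

Let φ = (□r → r) → □r. Evaluate φ at each world:
  s0 (successors {s2, s4}): φ is false.
  s1 (successors {s0, s5}): φ is true.
  s2 (successors {s1, s2, s3, s5}): φ is false.
  s3 (successors {s1, s2, s3}): φ is false.
  s4 (successors {s4}): φ is true.
  s5 (successors {s0}): φ is true.
For instance, at s3:
  At s3: □r → r is true, □r is false, so (□r → r) → □r is false.
    At s3: □r is false, r is false, so □r → r is true.
      At s3: □r requires r at every successor {s1, s2, s3}.
        r fails at s1, so □r is false at s3.
    At s3: □r requires r at every successor {s1, s2, s3}.
      r fails at s1, so □r is false at s3.
Satisfying worlds: {s1, s4, s5}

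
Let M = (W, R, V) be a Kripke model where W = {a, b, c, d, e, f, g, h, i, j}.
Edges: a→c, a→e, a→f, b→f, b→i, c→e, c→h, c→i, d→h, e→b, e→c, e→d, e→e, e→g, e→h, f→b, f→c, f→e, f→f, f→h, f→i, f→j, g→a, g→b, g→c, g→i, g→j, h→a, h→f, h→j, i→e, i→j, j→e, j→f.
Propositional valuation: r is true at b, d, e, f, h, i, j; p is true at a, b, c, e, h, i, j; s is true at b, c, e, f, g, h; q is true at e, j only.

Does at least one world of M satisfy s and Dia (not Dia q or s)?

Let φ = s and Dia (not Dia q or s). Evaluate φ at each world:
  a (successors {c, e, f}): φ is false.
  b (successors {f, i}): φ is true.
  c (successors {e, h, i}): φ is true.
  d (successors {h}): φ is false.
  e (successors {b, c, d, e, g, h}): φ is true.
  f (successors {b, c, e, f, h, i, j}): φ is true.
  g (successors {a, b, c, i, j}): φ is true.
  h (successors {a, f, j}): φ is true.
  i (successors {e, j}): φ is false.
  j (successors {e, f}): φ is false.
Detail at b (witness):
  At b: s is true, Dia (not Dia q or s) is true, so s and Dia (not Dia q or s) is true.
    At b: Dia (not Dia q or s) requires not Dia q or s at some successor in {f, i}.
      not Dia q or s holds at f, so Dia (not Dia q or s) is true at b.

Yes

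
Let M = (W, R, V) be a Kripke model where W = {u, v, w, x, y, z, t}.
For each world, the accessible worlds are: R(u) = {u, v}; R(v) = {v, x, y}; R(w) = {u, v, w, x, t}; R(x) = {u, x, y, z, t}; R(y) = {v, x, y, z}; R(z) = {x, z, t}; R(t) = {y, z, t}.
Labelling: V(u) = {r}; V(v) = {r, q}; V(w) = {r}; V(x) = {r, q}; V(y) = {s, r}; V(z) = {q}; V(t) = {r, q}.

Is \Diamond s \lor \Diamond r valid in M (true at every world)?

Let φ = \Diamond s \lor \Diamond r. Evaluate φ at each world:
  u (successors {u, v}): φ is true.
  v (successors {v, x, y}): φ is true.
  w (successors {u, v, w, x, t}): φ is true.
  x (successors {u, x, y, z, t}): φ is true.
  y (successors {v, x, y, z}): φ is true.
  z (successors {x, z, t}): φ is true.
  t (successors {y, z, t}): φ is true.
For instance, at t:
  At t: \Diamond s is true, \Diamond r is true, so \Diamond s \lor \Diamond r is true.
    At t: \Diamond s requires s at some successor in {y, z, t}.
      s holds at y, so \Diamond s is true at t.
    At t: \Diamond r requires r at some successor in {y, z, t}.
      r holds at y, so \Diamond r is true at t.

Yes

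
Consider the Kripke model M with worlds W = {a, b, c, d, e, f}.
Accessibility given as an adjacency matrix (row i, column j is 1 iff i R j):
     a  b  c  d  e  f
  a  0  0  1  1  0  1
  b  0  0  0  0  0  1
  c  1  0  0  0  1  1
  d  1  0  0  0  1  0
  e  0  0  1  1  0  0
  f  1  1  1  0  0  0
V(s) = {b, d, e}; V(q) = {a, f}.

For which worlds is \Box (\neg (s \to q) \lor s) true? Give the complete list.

none

Recall that \Box ψ holds at a world iff ψ holds at every accessible world, and \Diamond ψ holds iff ψ holds at some accessible world.
Let φ = \Box (\neg (s \to q) \lor s). Evaluate φ at each world:
  a (successors {c, d, f}): φ is false.
  b (successors {f}): φ is false.
  c (successors {a, e, f}): φ is false.
  d (successors {a, e}): φ is false.
  e (successors {c, d}): φ is false.
  f (successors {a, b, c}): φ is false.
For instance, at d:
  At d: \Box (\neg (s \to q) \lor s) requires \neg (s \to q) \lor s at every successor {a, e}.
    \neg (s \to q) \lor s fails at a, so \Box (\neg (s \to q) \lor s) is false at d.
Satisfying worlds: none.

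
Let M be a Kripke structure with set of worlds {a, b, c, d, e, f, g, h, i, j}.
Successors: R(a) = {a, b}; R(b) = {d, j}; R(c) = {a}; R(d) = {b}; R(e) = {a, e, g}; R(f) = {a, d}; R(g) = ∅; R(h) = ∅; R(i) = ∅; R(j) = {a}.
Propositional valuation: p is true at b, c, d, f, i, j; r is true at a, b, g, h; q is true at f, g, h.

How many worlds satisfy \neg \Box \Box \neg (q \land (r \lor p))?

1

Recall that \Box ψ holds at a world iff ψ holds at every accessible world, and \Diamond ψ holds iff ψ holds at some accessible world.
Let φ = \neg \Box \Box \neg (q \land (r \lor p)). Evaluate φ at each world:
  a (successors {a, b}): φ is false.
  b (successors {d, j}): φ is false.
  c (successors {a}): φ is false.
  d (successors {b}): φ is false.
  e (successors {a, e, g}): φ is true.
  f (successors {a, d}): φ is false.
  g (successors ∅): φ is false.
  h (successors ∅): φ is false.
  i (successors ∅): φ is false.
  j (successors {a}): φ is false.
For instance, at f:
  At f: \Box \Box \neg (q \land (r \lor p)) is true, so \neg \Box \Box \neg (q \land (r \lor p)) is false.
    At f: \Box \Box \neg (q \land (r \lor p)) requires \Box \neg (q \land (r \lor p)) at every successor {a, d}.
      At a: \Box \neg (q \land (r \lor p)) is true.
      At d: \Box \neg (q \land (r \lor p)) is true.
    So \Box \Box \neg (q \land (r \lor p)) is true at f.
Satisfying worlds: {e}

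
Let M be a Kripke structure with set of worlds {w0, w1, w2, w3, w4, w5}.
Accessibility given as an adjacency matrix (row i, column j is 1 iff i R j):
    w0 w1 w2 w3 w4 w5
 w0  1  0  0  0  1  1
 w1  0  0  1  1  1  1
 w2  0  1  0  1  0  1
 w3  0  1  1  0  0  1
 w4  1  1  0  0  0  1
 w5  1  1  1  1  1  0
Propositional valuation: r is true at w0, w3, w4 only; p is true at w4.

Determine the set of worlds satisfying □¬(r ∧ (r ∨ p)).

Recall that □ψ holds at a world iff ψ holds at every accessible world, and ◇ψ holds iff ψ holds at some accessible world.
Let φ = □¬(r ∧ (r ∨ p)). Evaluate φ at each world:
  w0 (successors {w0, w4, w5}): φ is false.
  w1 (successors {w2, w3, w4, w5}): φ is false.
  w2 (successors {w1, w3, w5}): φ is false.
  w3 (successors {w1, w2, w5}): φ is true.
  w4 (successors {w0, w1, w5}): φ is false.
  w5 (successors {w0, w1, w2, w3, w4}): φ is false.
For instance, at w2:
  At w2: □¬(r ∧ (r ∨ p)) requires ¬(r ∧ (r ∨ p)) at every successor {w1, w3, w5}.
    ¬(r ∧ (r ∨ p)) fails at w3, so □¬(r ∧ (r ∨ p)) is false at w2.
Satisfying worlds: {w3}

w3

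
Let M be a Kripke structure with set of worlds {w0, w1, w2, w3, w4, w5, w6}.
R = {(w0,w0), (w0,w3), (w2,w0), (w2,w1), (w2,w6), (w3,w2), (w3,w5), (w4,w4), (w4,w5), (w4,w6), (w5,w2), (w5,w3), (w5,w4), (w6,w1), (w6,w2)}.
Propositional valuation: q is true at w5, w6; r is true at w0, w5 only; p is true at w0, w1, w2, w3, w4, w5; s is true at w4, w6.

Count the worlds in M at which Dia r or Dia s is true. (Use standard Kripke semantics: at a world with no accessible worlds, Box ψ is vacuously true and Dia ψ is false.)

5

Let φ = Dia r or Dia s. Evaluate φ at each world:
  w0 (successors {w0, w3}): φ is true.
  w1 (successors ∅): φ is false.
  w2 (successors {w0, w1, w6}): φ is true.
  w3 (successors {w2, w5}): φ is true.
  w4 (successors {w4, w5, w6}): φ is true.
  w5 (successors {w2, w3, w4}): φ is true.
  w6 (successors {w1, w2}): φ is false.
For instance, at w2:
  At w2: Dia r is true, Dia s is true, so Dia r or Dia s is true.
    At w2: Dia r requires r at some successor in {w0, w1, w6}.
      r holds at w0, so Dia r is true at w2.
    At w2: Dia s requires s at some successor in {w0, w1, w6}.
      s holds at w6, so Dia s is true at w2.
Satisfying worlds: {w0, w2, w3, w4, w5}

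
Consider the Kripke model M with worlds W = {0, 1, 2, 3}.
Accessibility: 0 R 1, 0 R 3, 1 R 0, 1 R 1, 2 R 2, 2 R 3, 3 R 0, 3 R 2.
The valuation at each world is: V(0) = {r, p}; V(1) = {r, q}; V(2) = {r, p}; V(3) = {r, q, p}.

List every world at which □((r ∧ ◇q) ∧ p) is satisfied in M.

Recall that □ψ holds at a world iff ψ holds at every accessible world, and ◇ψ holds iff ψ holds at some accessible world.
Let φ = □((r ∧ ◇q) ∧ p). Evaluate φ at each world:
  0 (successors {1, 3}): φ is false.
  1 (successors {0, 1}): φ is false.
  2 (successors {2, 3}): φ is false.
  3 (successors {0, 2}): φ is true.
For instance, at 1:
  At 1: □((r ∧ ◇q) ∧ p) requires (r ∧ ◇q) ∧ p at every successor {0, 1}.
    (r ∧ ◇q) ∧ p fails at 1, so □((r ∧ ◇q) ∧ p) is false at 1.
      At 1: r ∧ ◇q is true, p is false, so (r ∧ ◇q) ∧ p is false.
Satisfying worlds: {3}

3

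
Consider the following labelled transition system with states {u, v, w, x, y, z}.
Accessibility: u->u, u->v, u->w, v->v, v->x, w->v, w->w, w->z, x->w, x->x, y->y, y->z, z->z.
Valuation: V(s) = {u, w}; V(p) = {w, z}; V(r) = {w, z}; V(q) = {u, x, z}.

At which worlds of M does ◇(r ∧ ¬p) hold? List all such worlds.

Let φ = ◇(r ∧ ¬p). Evaluate φ at each world:
  u (successors {u, v, w}): φ is false.
  v (successors {v, x}): φ is false.
  w (successors {v, w, z}): φ is false.
  x (successors {w, x}): φ is false.
  y (successors {y, z}): φ is false.
  z (successors {z}): φ is false.
For instance, at v:
  At v: ◇(r ∧ ¬p) requires r ∧ ¬p at some successor in {v, x}.
    At v: r ∧ ¬p is false.
    At x: r ∧ ¬p is false.
  So ◇(r ∧ ¬p) is false at v.
Satisfying worlds: none.

none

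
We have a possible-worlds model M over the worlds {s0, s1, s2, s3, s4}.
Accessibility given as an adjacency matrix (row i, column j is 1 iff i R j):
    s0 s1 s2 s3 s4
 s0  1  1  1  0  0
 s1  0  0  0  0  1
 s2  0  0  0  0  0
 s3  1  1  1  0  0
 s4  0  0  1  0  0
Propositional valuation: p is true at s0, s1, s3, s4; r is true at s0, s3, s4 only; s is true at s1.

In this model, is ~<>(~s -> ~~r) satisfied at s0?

No

Recall that <>ψ holds at a world iff ψ holds at some accessible world.
At s0: <>(~s -> ~~r) is true, so ~<>(~s -> ~~r) is false.
  At s0: <>(~s -> ~~r) requires ~s -> ~~r at some successor in {s0, s1, s2}.
    ~s -> ~~r holds at s0, so <>(~s -> ~~r) is true at s0.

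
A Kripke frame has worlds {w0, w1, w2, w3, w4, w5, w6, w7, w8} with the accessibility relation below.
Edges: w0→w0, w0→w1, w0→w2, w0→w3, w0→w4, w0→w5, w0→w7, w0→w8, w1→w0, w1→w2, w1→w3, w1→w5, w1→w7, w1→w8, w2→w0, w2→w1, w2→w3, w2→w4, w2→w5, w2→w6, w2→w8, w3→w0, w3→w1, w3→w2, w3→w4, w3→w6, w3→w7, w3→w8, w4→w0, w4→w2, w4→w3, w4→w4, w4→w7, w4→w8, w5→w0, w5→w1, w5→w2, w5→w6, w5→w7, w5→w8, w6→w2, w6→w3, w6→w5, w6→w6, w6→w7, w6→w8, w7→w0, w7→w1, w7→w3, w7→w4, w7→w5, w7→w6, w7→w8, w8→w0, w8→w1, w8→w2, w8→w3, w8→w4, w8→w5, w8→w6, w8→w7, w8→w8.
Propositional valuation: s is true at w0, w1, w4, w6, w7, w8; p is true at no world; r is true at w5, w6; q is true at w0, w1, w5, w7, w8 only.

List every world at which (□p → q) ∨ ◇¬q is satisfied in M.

Recall that □ψ holds at a world iff ψ holds at every accessible world, and ◇ψ holds iff ψ holds at some accessible world.
Let φ = (□p → q) ∨ ◇¬q. Evaluate φ at each world:
  w0 (successors {w0, w1, w2, w3, w4, w5, w7, w8}): φ is true.
  w1 (successors {w0, w2, w3, w5, w7, w8}): φ is true.
  w2 (successors {w0, w1, w3, w4, w5, w6, w8}): φ is true.
  w3 (successors {w0, w1, w2, w4, w6, w7, w8}): φ is true.
  w4 (successors {w0, w2, w3, w4, w7, w8}): φ is true.
  w5 (successors {w0, w1, w2, w6, w7, w8}): φ is true.
  w6 (successors {w2, w3, w5, w6, w7, w8}): φ is true.
  w7 (successors {w0, w1, w3, w4, w5, w6, w8}): φ is true.
  w8 (successors {w0, w1, w2, w3, w4, w5, w6, w7, w8}): φ is true.
For instance, at w7:
  At w7: □p → q is true, ◇¬q is true, so (□p → q) ∨ ◇¬q is true.
    At w7: □p is false, q is true, so □p → q is true.
      At w7: □p requires p at every successor {w0, w1, w3, w4, w5, w6, w8}.
        p fails at w0, so □p is false at w7.
    At w7: ◇¬q requires ¬q at some successor in {w0, w1, w3, w4, w5, w6, w8}.
      ¬q holds at w3, so ◇¬q is true at w7.
Satisfying worlds: {w0, w1, w2, w3, w4, w5, w6, w7, w8}

w0, w1, w2, w3, w4, w5, w6, w7, w8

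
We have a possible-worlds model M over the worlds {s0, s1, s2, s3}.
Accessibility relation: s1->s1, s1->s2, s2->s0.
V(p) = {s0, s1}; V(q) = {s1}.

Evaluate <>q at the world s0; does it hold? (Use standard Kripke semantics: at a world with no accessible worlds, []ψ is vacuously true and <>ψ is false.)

No

At s0: no accessible worlds, so <>q is false.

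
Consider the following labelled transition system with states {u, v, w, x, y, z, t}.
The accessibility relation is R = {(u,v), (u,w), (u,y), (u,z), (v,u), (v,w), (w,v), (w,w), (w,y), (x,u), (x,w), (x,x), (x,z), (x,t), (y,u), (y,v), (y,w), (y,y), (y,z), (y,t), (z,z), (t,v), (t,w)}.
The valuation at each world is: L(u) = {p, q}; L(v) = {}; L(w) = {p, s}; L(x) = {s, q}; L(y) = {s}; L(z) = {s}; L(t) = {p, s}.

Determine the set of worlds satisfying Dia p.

Recall that Dia ψ holds at a world iff ψ holds at some accessible world.
Let φ = Dia p. Evaluate φ at each world:
  u (successors {v, w, y, z}): φ is true.
  v (successors {u, w}): φ is true.
  w (successors {v, w, y}): φ is true.
  x (successors {u, w, x, z, t}): φ is true.
  y (successors {u, v, w, y, z, t}): φ is true.
  z (successors {z}): φ is false.
  t (successors {v, w}): φ is true.
For instance, at v:
  At v: Dia p requires p at some successor in {u, w}.
    p holds at u, so Dia p is true at v.
Satisfying worlds: {u, v, w, x, y, t}

u, v, w, x, y, t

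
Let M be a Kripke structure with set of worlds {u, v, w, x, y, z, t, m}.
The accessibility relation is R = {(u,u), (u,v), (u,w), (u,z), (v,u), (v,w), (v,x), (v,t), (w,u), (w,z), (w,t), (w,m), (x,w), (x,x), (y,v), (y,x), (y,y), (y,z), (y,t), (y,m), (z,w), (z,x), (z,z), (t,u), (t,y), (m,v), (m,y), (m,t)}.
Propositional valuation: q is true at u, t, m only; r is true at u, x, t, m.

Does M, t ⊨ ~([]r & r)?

At t: []r & r is false, so ~([]r & r) is true.
  At t: []r is false, r is true, so []r & r is false.
    At t: []r requires r at every successor {u, y}.
      r fails at y, so []r is false at t.

Yes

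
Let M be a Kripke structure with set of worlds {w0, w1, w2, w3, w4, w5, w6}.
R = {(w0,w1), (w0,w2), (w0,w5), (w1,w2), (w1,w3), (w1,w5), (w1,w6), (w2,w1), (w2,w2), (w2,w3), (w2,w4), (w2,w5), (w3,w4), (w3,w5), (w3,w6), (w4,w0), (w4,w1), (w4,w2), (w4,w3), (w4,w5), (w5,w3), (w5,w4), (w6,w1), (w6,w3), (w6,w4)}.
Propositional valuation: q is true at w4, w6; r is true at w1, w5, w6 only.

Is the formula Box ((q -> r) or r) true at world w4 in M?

Recall that Box ψ holds at a world iff ψ holds at every accessible world, and Dia ψ holds iff ψ holds at some accessible world.
At w4: Box ((q -> r) or r) requires (q -> r) or r at every successor {w0, w1, w2, w3, w5}.
  At w0: (q -> r) or r is true.
  At w1: (q -> r) or r is true.
  At w2: (q -> r) or r is true.
  At w3: (q -> r) or r is true.
  At w5: (q -> r) or r is true.
So Box ((q -> r) or r) is true at w4.

Yes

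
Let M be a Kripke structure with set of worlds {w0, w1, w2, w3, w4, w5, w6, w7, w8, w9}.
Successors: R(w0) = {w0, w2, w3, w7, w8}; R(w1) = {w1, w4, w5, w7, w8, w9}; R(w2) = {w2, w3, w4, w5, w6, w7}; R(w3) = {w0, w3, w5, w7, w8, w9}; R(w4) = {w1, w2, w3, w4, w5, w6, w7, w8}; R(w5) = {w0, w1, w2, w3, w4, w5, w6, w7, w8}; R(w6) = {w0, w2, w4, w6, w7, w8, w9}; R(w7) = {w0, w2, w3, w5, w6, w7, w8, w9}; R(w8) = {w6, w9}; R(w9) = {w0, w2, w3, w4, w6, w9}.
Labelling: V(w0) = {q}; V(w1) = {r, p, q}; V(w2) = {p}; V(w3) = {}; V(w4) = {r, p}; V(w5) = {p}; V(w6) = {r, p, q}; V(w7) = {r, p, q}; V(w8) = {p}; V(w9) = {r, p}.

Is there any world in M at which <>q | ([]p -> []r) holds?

Yes

Let φ = <>q | ([]p -> []r). Evaluate φ at each world:
  w0 (successors {w0, w2, w3, w7, w8}): φ is true.
  w1 (successors {w1, w4, w5, w7, w8, w9}): φ is true.
  w2 (successors {w2, w3, w4, w5, w6, w7}): φ is true.
  w3 (successors {w0, w3, w5, w7, w8, w9}): φ is true.
  w4 (successors {w1, w2, w3, w4, w5, w6, w7, w8}): φ is true.
  w5 (successors {w0, w1, w2, w3, w4, w5, w6, w7, w8}): φ is true.
  w6 (successors {w0, w2, w4, w6, w7, w8, w9}): φ is true.
  w7 (successors {w0, w2, w3, w5, w6, w7, w8, w9}): φ is true.
  w8 (successors {w6, w9}): φ is true.
  w9 (successors {w0, w2, w3, w4, w6, w9}): φ is true.
Detail at w0 (witness):
  At w0: <>q is true, []p -> []r is true, so <>q | ([]p -> []r) is true.
    At w0: <>q requires q at some successor in {w0, w2, w3, w7, w8}.
      q holds at w0, so <>q is true at w0.
    At w0: []p is false, []r is false, so []p -> []r is true.
      At w0: []p requires p at every successor {w0, w2, w3, w7, w8}.
        p fails at w0, so []p is false at w0.
      At w0: []r requires r at every successor {w0, w2, w3, w7, w8}.
        r fails at w0, so []r is false at w0.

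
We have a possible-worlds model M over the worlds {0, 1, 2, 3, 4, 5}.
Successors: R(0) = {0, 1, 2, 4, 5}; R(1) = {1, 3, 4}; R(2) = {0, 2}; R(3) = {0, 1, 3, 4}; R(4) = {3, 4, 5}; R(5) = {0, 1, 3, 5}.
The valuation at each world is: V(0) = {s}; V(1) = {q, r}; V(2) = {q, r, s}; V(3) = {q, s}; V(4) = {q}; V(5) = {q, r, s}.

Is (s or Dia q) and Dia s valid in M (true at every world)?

Yes

Let φ = (s or Dia q) and Dia s. Evaluate φ at each world:
  0 (successors {0, 1, 2, 4, 5}): φ is true.
  1 (successors {1, 3, 4}): φ is true.
  2 (successors {0, 2}): φ is true.
  3 (successors {0, 1, 3, 4}): φ is true.
  4 (successors {3, 4, 5}): φ is true.
  5 (successors {0, 1, 3, 5}): φ is true.
For instance, at 4:
  At 4: s or Dia q is true, Dia s is true, so (s or Dia q) and Dia s is true.
    At 4: s is false, Dia q is true, so s or Dia q is true.
      At 4: Dia q requires q at some successor in {3, 4, 5}.
        q holds at 3, so Dia q is true at 4.
    At 4: Dia s requires s at some successor in {3, 4, 5}.
      s holds at 3, so Dia s is true at 4.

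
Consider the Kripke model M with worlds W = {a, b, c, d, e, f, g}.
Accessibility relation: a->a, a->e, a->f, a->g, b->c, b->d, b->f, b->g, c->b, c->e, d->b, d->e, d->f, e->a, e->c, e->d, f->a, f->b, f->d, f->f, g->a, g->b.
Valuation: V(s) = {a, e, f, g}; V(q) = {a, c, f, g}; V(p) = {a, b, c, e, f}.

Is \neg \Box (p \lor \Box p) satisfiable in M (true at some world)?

No

Let φ = \neg \Box (p \lor \Box p). Evaluate φ at each world:
  a (successors {a, e, f, g}): φ is false.
  b (successors {c, d, f, g}): φ is false.
  c (successors {b, e}): φ is false.
  d (successors {b, e, f}): φ is false.
  e (successors {a, c, d}): φ is false.
  f (successors {a, b, d, f}): φ is false.
  g (successors {a, b}): φ is false.
For instance, at c:
  At c: \Box (p \lor \Box p) is true, so \neg \Box (p \lor \Box p) is false.
    At c: \Box (p \lor \Box p) requires p \lor \Box p at every successor {b, e}.
      At b: p \lor \Box p is true.
      At e: p \lor \Box p is true.
    So \Box (p \lor \Box p) is true at c.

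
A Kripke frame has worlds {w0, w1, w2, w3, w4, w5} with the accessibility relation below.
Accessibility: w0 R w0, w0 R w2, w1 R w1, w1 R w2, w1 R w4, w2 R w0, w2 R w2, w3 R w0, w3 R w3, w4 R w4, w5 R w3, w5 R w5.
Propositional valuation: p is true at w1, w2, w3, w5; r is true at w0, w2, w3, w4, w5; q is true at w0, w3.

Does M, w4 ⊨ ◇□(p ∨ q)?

No

At w4: ◇□(p ∨ q) requires □(p ∨ q) at some successor in {w4}.
  At w4: □(p ∨ q) is false.
So ◇□(p ∨ q) is false at w4.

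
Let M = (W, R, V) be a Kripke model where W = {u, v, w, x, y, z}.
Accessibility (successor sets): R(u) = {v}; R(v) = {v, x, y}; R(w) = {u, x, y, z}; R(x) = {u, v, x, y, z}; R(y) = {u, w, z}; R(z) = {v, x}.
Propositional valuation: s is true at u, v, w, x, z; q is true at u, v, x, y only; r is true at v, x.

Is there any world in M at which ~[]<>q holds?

No

Recall that []ψ holds at a world iff ψ holds at every accessible world, and <>ψ holds iff ψ holds at some accessible world.
Let φ = ~[]<>q. Evaluate φ at each world:
  u (successors {v}): φ is false.
  v (successors {v, x, y}): φ is false.
  w (successors {u, x, y, z}): φ is false.
  x (successors {u, v, x, y, z}): φ is false.
  y (successors {u, w, z}): φ is false.
  z (successors {v, x}): φ is false.
For instance, at x:
  At x: []<>q is true, so ~[]<>q is false.
    At x: []<>q requires <>q at every successor {u, v, x, y, z}.
      At u: <>q is true.
      At v: <>q is true.
      At x: <>q is true.
      At y: <>q is true.
      At z: <>q is true.
    So []<>q is true at x.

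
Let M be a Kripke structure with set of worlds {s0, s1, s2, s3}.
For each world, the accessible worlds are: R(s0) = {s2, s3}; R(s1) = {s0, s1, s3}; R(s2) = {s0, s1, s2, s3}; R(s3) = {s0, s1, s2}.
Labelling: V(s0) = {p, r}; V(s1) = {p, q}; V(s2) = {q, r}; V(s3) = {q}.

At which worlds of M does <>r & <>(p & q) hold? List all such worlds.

s1, s2, s3

Let φ = <>r & <>(p & q). Evaluate φ at each world:
  s0 (successors {s2, s3}): φ is false.
  s1 (successors {s0, s1, s3}): φ is true.
  s2 (successors {s0, s1, s2, s3}): φ is true.
  s3 (successors {s0, s1, s2}): φ is true.
For instance, at s0:
  At s0: <>r is true, <>(p & q) is false, so <>r & <>(p & q) is false.
    At s0: <>r requires r at some successor in {s2, s3}.
      r holds at s2, so <>r is true at s0.
    At s0: <>(p & q) requires p & q at some successor in {s2, s3}.
      At s2: p & q is false.
      At s3: p & q is false.
    So <>(p & q) is false at s0.
Satisfying worlds: {s1, s2, s3}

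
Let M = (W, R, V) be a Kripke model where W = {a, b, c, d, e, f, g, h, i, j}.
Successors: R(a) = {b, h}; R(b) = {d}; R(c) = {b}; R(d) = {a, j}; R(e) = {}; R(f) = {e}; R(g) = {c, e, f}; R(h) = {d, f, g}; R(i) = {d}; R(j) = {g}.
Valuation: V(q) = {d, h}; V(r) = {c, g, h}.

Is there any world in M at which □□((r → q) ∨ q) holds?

Let φ = □□((r → q) ∨ q). Evaluate φ at each world:
  a (successors {b, h}): φ is false.
  b (successors {d}): φ is true.
  c (successors {b}): φ is true.
  d (successors {a, j}): φ is false.
  e (successors ∅): φ is true.
  f (successors {e}): φ is true.
  g (successors {c, e, f}): φ is true.
  h (successors {d, f, g}): φ is false.
  i (successors {d}): φ is true.
  j (successors {g}): φ is false.
Detail at b (witness):
  At b: □□((r → q) ∨ q) requires □((r → q) ∨ q) at every successor {d}.
      At d: □((r → q) ∨ q) requires (r → q) ∨ q at every successor {a, j}.
        At a: (r → q) ∨ q is true.
        At j: (r → q) ∨ q is true.
      So □((r → q) ∨ q) is true at d.
  So □□((r → q) ∨ q) is true at b.

Yes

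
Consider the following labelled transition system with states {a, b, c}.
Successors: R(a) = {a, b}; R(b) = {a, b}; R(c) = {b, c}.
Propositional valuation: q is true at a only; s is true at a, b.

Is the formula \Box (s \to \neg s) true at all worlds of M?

Let φ = \Box (s \to \neg s). Evaluate φ at each world:
  a (successors {a, b}): φ is false.
  b (successors {a, b}): φ is false.
  c (successors {b, c}): φ is false.
Detail at a (counterexample):
  At a: \Box (s \to \neg s) requires s \to \neg s at every successor {a, b}.
    s \to \neg s fails at a, so \Box (s \to \neg s) is false at a.

No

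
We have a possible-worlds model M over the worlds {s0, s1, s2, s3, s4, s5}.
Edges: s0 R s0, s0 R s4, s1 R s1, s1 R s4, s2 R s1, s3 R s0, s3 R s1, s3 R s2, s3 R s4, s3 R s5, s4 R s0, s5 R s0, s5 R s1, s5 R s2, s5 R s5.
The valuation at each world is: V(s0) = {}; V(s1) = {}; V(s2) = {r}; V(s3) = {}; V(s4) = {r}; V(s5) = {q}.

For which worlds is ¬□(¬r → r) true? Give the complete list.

Recall that □ψ holds at a world iff ψ holds at every accessible world, and ◇ψ holds iff ψ holds at some accessible world.
Let φ = ¬□(¬r → r). Evaluate φ at each world:
  s0 (successors {s0, s4}): φ is true.
  s1 (successors {s1, s4}): φ is true.
  s2 (successors {s1}): φ is true.
  s3 (successors {s0, s1, s2, s4, s5}): φ is true.
  s4 (successors {s0}): φ is true.
  s5 (successors {s0, s1, s2, s5}): φ is true.
For instance, at s4:
  At s4: □(¬r → r) is false, so ¬□(¬r → r) is true.
    At s4: □(¬r → r) requires ¬r → r at every successor {s0}.
      ¬r → r fails at s0, so □(¬r → r) is false at s4.
Satisfying worlds: {s0, s1, s2, s3, s4, s5}

s0, s1, s2, s3, s4, s5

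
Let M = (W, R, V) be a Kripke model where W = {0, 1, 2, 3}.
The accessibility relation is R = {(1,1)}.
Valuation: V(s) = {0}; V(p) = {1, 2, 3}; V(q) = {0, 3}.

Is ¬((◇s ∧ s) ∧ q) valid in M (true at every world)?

Yes

Let φ = ¬((◇s ∧ s) ∧ q). Evaluate φ at each world:
  0 (successors ∅): φ is true.
  1 (successors {1}): φ is true.
  2 (successors ∅): φ is true.
  3 (successors ∅): φ is true.
For instance, at 1:
  At 1: (◇s ∧ s) ∧ q is false, so ¬((◇s ∧ s) ∧ q) is true.
    At 1: ◇s ∧ s is false, q is false, so (◇s ∧ s) ∧ q is false.
      At 1: ◇s is false, s is false, so ◇s ∧ s is false.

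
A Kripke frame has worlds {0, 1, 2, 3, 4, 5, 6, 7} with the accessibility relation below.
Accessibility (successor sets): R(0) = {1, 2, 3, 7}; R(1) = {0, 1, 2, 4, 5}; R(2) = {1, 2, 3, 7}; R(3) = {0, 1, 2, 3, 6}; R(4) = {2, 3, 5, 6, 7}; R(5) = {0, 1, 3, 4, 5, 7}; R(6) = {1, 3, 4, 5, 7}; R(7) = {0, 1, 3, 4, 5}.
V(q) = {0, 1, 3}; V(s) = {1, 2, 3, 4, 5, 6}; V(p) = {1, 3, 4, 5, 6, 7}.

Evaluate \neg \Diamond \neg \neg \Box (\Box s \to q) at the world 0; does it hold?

At 0: \Diamond \neg \neg \Box (\Box s \to q) is true, so \neg \Diamond \neg \neg \Box (\Box s \to q) is false.
  At 0: \Diamond \neg \neg \Box (\Box s \to q) requires \neg \neg \Box (\Box s \to q) at some successor in {1, 2, 3, 7}.
    \neg \neg \Box (\Box s \to q) holds at 1, so \Diamond \neg \neg \Box (\Box s \to q) is true at 0.
      At 1: \neg \Box (\Box s \to q) is false, so \neg \neg \Box (\Box s \to q) is true.

No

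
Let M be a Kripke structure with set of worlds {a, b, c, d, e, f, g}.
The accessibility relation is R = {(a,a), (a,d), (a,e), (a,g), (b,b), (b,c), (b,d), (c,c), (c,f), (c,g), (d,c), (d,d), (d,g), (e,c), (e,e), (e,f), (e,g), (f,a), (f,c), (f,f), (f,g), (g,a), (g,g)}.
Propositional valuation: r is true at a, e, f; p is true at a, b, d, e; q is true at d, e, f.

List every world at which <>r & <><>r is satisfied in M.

a, c, e, f, g

Recall that <>ψ holds at a world iff ψ holds at some accessible world.
Let φ = <>r & <><>r. Evaluate φ at each world:
  a (successors {a, d, e, g}): φ is true.
  b (successors {b, c, d}): φ is false.
  c (successors {c, f, g}): φ is true.
  d (successors {c, d, g}): φ is false.
  e (successors {c, e, f, g}): φ is true.
  f (successors {a, c, f, g}): φ is true.
  g (successors {a, g}): φ is true.
For instance, at c:
  At c: <>r is true, <><>r is true, so <>r & <><>r is true.
    At c: <>r requires r at some successor in {c, f, g}.
      r holds at f, so <>r is true at c.
    At c: <><>r requires <>r at some successor in {c, f, g}.
      <>r holds at c, so <><>r is true at c.
Satisfying worlds: {a, c, e, f, g}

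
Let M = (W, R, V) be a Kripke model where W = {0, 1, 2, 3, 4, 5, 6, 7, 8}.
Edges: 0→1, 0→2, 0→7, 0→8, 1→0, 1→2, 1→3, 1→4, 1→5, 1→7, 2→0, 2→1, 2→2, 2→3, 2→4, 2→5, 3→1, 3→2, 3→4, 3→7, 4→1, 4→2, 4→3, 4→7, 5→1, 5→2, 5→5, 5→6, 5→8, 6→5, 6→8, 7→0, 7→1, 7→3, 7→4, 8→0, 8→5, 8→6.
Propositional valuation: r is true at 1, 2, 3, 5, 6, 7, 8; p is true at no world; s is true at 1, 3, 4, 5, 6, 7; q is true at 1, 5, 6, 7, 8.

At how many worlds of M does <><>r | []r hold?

Recall that []ψ holds at a world iff ψ holds at every accessible world, and <>ψ holds iff ψ holds at some accessible world.
Let φ = <><>r | []r. Evaluate φ at each world:
  0 (successors {1, 2, 7, 8}): φ is true.
  1 (successors {0, 2, 3, 4, 5, 7}): φ is true.
  2 (successors {0, 1, 2, 3, 4, 5}): φ is true.
  3 (successors {1, 2, 4, 7}): φ is true.
  4 (successors {1, 2, 3, 7}): φ is true.
  5 (successors {1, 2, 5, 6, 8}): φ is true.
  6 (successors {5, 8}): φ is true.
  7 (successors {0, 1, 3, 4}): φ is true.
  8 (successors {0, 5, 6}): φ is true.
For instance, at 5:
  At 5: <><>r is true, []r is true, so <><>r | []r is true.
    At 5: <><>r requires <>r at some successor in {1, 2, 5, 6, 8}.
      <>r holds at 1, so <><>r is true at 5.
    At 5: []r requires r at every successor {1, 2, 5, 6, 8}.
      At 1: r is true.
      At 2: r is true.
      At 5: r is true.
      At 6: r is true.
      At 8: r is true.
    So []r is true at 5.
Satisfying worlds: {0, 1, 2, 3, 4, 5, 6, 7, 8}

9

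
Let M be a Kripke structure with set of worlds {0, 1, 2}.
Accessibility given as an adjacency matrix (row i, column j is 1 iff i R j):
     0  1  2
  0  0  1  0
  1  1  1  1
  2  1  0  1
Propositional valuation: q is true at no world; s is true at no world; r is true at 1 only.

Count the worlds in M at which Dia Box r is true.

2

Let φ = Dia Box r. Evaluate φ at each world:
  0 (successors {1}): φ is false.
  1 (successors {0, 1, 2}): φ is true.
  2 (successors {0, 2}): φ is true.
For instance, at 1:
  At 1: Dia Box r requires Box r at some successor in {0, 1, 2}.
    Box r holds at 0, so Dia Box r is true at 1.
      At 0: Box r requires r at every successor {1}.
        At 1: r is true.
      So Box r is true at 0.
Satisfying worlds: {1, 2}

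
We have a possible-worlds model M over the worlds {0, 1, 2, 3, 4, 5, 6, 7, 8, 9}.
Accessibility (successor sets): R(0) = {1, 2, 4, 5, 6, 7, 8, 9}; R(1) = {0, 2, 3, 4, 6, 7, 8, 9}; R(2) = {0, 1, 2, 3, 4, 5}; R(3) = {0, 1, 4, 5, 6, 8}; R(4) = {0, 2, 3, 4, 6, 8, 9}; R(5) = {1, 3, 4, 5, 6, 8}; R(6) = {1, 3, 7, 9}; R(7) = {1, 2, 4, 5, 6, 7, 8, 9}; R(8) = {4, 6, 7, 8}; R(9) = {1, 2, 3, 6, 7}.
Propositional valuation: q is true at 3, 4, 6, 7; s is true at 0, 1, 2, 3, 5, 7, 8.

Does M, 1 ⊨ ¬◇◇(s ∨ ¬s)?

At 1: ◇◇(s ∨ ¬s) is true, so ¬◇◇(s ∨ ¬s) is false.
  At 1: ◇◇(s ∨ ¬s) requires ◇(s ∨ ¬s) at some successor in {0, 2, 3, 4, 6, 7, 8, 9}.
    ◇(s ∨ ¬s) holds at 0, so ◇◇(s ∨ ¬s) is true at 1.
      At 0: ◇(s ∨ ¬s) requires s ∨ ¬s at some successor in {1, 2, 4, 5, 6, 7, 8, 9}.
        s ∨ ¬s holds at 1, so ◇(s ∨ ¬s) is true at 0.

No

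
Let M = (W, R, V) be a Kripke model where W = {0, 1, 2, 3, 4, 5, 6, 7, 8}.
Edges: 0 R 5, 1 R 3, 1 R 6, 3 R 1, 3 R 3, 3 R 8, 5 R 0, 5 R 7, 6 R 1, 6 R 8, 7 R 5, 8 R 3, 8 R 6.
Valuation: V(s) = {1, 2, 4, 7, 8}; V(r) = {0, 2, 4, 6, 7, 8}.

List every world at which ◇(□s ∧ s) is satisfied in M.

Let φ = ◇(□s ∧ s). Evaluate φ at each world:
  0 (successors {5}): φ is false.
  1 (successors {3, 6}): φ is false.
  2 (successors ∅): φ is false.
  3 (successors {1, 3, 8}): φ is false.
  4 (successors ∅): φ is false.
  5 (successors {0, 7}): φ is false.
  6 (successors {1, 8}): φ is false.
  7 (successors {5}): φ is false.
  8 (successors {3, 6}): φ is false.
For instance, at 8:
  At 8: ◇(□s ∧ s) requires □s ∧ s at some successor in {3, 6}.
    At 3: □s ∧ s is false.
    At 6: □s ∧ s is false.
  So ◇(□s ∧ s) is false at 8.
Satisfying worlds: none.

none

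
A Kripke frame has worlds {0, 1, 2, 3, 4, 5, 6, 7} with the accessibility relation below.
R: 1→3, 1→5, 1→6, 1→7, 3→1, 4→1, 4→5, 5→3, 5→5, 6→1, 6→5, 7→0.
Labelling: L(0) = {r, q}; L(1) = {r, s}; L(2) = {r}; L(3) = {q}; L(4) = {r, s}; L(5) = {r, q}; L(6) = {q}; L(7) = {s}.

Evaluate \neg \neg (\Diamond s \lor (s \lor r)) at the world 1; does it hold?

Yes

At 1: \neg (\Diamond s \lor (s \lor r)) is false, so \neg \neg (\Diamond s \lor (s \lor r)) is true.
  At 1: \Diamond s \lor (s \lor r) is true, so \neg (\Diamond s \lor (s \lor r)) is false.
    At 1: \Diamond s is true, s \lor r is true, so \Diamond s \lor (s \lor r) is true.
      At 1: \Diamond s requires s at some successor in {3, 5, 6, 7}.
        s holds at 7, so \Diamond s is true at 1.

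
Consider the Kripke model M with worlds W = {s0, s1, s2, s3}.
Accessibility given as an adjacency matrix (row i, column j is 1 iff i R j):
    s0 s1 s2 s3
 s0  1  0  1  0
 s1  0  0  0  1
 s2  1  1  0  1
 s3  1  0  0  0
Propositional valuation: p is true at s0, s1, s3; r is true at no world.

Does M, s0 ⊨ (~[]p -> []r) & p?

At s0: ~[]p -> []r is false, p is true, so (~[]p -> []r) & p is false.
  At s0: ~[]p is true, []r is false, so ~[]p -> []r is false.
    At s0: []p is false, so ~[]p is true.
      At s0: []p requires p at every successor {s0, s2}.
        p fails at s2, so []p is false at s0.
    At s0: []r requires r at every successor {s0, s2}.
      r fails at s0, so []r is false at s0.

No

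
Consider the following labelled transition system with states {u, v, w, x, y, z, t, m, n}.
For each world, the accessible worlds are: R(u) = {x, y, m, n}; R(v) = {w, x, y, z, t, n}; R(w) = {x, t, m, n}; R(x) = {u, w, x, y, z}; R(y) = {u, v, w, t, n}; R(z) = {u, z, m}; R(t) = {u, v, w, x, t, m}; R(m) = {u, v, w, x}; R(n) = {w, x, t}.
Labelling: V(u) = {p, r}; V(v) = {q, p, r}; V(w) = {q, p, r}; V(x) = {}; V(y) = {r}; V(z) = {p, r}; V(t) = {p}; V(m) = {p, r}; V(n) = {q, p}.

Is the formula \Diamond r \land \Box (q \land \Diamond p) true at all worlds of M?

Recall that \Box ψ holds at a world iff ψ holds at every accessible world, and \Diamond ψ holds iff ψ holds at some accessible world.
Let φ = \Diamond r \land \Box (q \land \Diamond p). Evaluate φ at each world:
  u (successors {x, y, m, n}): φ is false.
  v (successors {w, x, y, z, t, n}): φ is false.
  w (successors {x, t, m, n}): φ is false.
  x (successors {u, w, x, y, z}): φ is false.
  y (successors {u, v, w, t, n}): φ is false.
  z (successors {u, z, m}): φ is false.
  t (successors {u, v, w, x, t, m}): φ is false.
  m (successors {u, v, w, x}): φ is false.
  n (successors {w, x, t}): φ is false.
Detail at u (counterexample):
  At u: \Diamond r is true, \Box (q \land \Diamond p) is false, so \Diamond r \land \Box (q \land \Diamond p) is false.
    At u: \Diamond r requires r at some successor in {x, y, m, n}.
      r holds at y, so \Diamond r is true at u.
    At u: \Box (q \land \Diamond p) requires q \land \Diamond p at every successor {x, y, m, n}.
      q \land \Diamond p fails at x, so \Box (q \land \Diamond p) is false at u.

No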